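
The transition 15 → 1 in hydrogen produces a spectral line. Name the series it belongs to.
Lyman series

The spectral series in hydrogen are named based on the final (lower) energy level:
- Lyman series: n_final = 1 (ultraviolet)
- Balmer series: n_final = 2 (visible/near-UV)
- Paschen series: n_final = 3 (infrared)
- Brackett series: n_final = 4 (infrared)
- Pfund series: n_final = 5 (far infrared)

Since this transition ends at n = 1, it belongs to the Lyman series.

For reference, this 15 → 1 line has photon energy
ΔE = 13.6057 eV × (1/1² - 1/15²) = 13.5452302 eV,
corresponding to wavelength λ = hc/ΔE = 1239.84 eV·nm / 13.5452302 eV = 91.53333 nm in the ultraviolet region.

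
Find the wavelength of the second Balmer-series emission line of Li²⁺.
54.001 nm

The lines of a series are numbered from the longest wavelength (smallest ΔE) outward; the second line is the transition from n = n_f + 2 to n_f.
The Balmer series has all transitions ending at n_f = 2.

For Li²⁺ (Z = 3), the second line (β-line) is the jump from n = 4 to n = 2:
E_4 = -13.6057 × 3² / 4² = -7.65321 eV
E_2 = -13.6057 × 3² / 2² = -30.61283 eV
ΔE = E_4 - E_2 = 22.95962 eV

λ = hc/E = 1239.84 eV·nm / 22.95962 eV
λ = 54.001 nm

This is the β-line of the Balmer series in Li²⁺.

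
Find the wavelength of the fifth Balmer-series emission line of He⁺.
99.22665 nm

The lines of a series are numbered from the longest wavelength (smallest ΔE) outward; the fifth line is the transition from n = n_f + 5 to n_f.
The Balmer series has all transitions ending at n_f = 2.

For He⁺ (Z = 2), the fifth line (ε-line) is the jump from n = 7 to n = 2:
E_7 = -13.6057 × 2² / 7² = -1.1106694 eV
E_2 = -13.6057 × 2² / 2² = -13.6057000 eV
ΔE = E_7 - E_2 = 12.4950306 eV

λ = hc/E = 1239.84 eV·nm / 12.4950306 eV
λ = 99.22665 nm

This is the ε-line of the Balmer series in He⁺.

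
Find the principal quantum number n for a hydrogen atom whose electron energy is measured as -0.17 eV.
n = 9

The exact energy levels follow E_n = -13.6057 eV / n².

The measured value (-0.17 eV) is reported to only 2 significant figures, so we must test candidate n values and see which one matches to that precision.

Candidate energies:
  n = 7:  E = -13.6057/7² = -0.277667 eV
  n = 8:  E = -13.6057/8² = -0.212589 eV
  n = 9:  E = -13.6057/9² = -0.167972 eV  ← matches
  n = 10:  E = -13.6057/10² = -0.136057 eV
  n = 11:  E = -13.6057/11² = -0.112444 eV

Checking against the measurement of -0.17 eV (2 sig figs), only n = 9 agrees:
E_9 = -0.167972 eV, which rounds to -0.17 eV ✓

Therefore n = 9.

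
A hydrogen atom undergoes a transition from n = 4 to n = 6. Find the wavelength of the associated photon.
2624.44358 nm

First, find the transition energy using E_n = -13.6057 / n² eV:
E_4 = -13.6057 / 4² = -0.85035625000 eV
E_6 = -13.6057 / 6² = -0.37793611111 eV

Photon energy: |ΔE| = |E_6 - E_4| = 0.47242013889 eV

Convert to wavelength using E = hc/λ with hc = 1239.84 eV·nm:
λ = hc/E = 1239.84 eV·nm / 0.47242013889 eV
λ = 2624.44358 nm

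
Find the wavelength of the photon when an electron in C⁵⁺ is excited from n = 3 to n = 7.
27.907 nm

First, find the transition energy using E_n = -13.6057 Z² / n² eV:
E_3 = -13.6057 × 6² / 3² = -54.42280 eV
E_7 = -13.6057 × 6² / 7² = -9.99602 eV

Photon energy: |ΔE| = |E_7 - E_3| = 44.42678 eV

Convert to wavelength using E = hc/λ with hc = 1239.84 eV·nm:
λ = hc/E = 1239.84 eV·nm / 44.42678 eV
λ = 27.907 nm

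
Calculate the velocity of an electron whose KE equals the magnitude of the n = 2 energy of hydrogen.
1.094e+06 m/s (or 0.36487% of c)

The binding energy at n = 2 for hydrogen is:
E_2 = -13.6057/2² = -3.4014250 eV
|E_2| = 3.4014250 eV

Convert to Joules:
KE = 3.4014250 eV × (1.602177 × 10⁻¹⁹ J/eV) = 5.44968e-19 J

Using KE = ½mv²:
v = √(2·KE/m_e)
v = √(2 × 5.44968e-19 J / 9.10938 × 10⁻³¹ kg)
v = 1.094e+06 m/s

This is approximately 0.36487% the speed of light.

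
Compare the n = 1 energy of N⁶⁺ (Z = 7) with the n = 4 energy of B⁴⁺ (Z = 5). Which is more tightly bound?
N⁶⁺ at n = 1 (E = -666.67930 eV)

Using E_n = -13.6057 Z² / n² eV:

N⁶⁺ (Z = 7) at n = 1:
E = -13.6057 × 7² / 1² = -13.6057 × 49 / 1 = -666.67930000 eV

B⁴⁺ (Z = 5) at n = 4:
E = -13.6057 × 5² / 4² = -13.6057 × 25 / 16 = -21.25890625 eV

Since -666.67930000 eV < -21.25890625 eV,
N⁶⁺ at n = 1 is more tightly bound (requires more energy to ionize).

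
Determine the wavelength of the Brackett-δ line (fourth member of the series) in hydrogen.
1944.032 nm

The lines of a series are numbered from the longest wavelength (smallest ΔE) outward; the fourth line is the transition from n = n_f + 4 to n_f.
The Brackett series has all transitions ending at n_f = 4.

For H, the fourth line (δ-line) is the jump from n = 8 to n = 4:
E_8 = -13.6057 / 8² = -0.212589063 eV
E_4 = -13.6057 / 4² = -0.850356250 eV
ΔE = E_8 - E_4 = 0.637767187 eV

λ = hc/E = 1239.84 eV·nm / 0.637767187 eV
λ = 1944.032 nm

This is the δ-line of the Brackett series in H.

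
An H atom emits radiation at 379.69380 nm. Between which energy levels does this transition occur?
n = 10 → n = 2

First, find the photon energy from the wavelength (hc = 1239.84 eV·nm):
E = hc/λ = 1239.84 eV·nm / 379.69380 nm = 3.2653680 eV

The energy levels of hydrogen satisfy E_n = -13.6057 / n² eV, so an emission n_i → n_f releases
ΔE = 13.6057 × (1/n_f² − 1/n_i²) eV.

Setting ΔE equal to the photon energy:
1/n_f² − 1/n_i² = 3.2653680 / 13.6057 = 0.24000000

Since 1/n_i² must be positive, we need 1/n_f² > 0.24000000, i.e. n_f ≤ 2. For each allowed n_f, solve n_i = (1/n_f² − 0.24000000)^(−1/2) and check whether it is a whole number:
  n_f = 1: 1/n_i² = 1.00000000 − 0.24000000 = 0.76000000 → n_i = 1.147  (not an integer) ✗
  n_f = 2: 1/n_i² = 0.25000000 − 0.24000000 = 0.01000000 → n_i = 10.000  → integer, n_i = 10 ✓

Only n_f = 2 gives an integer upper level, n_i = 10.

The transition is from n = 10 to n = 2 (emission).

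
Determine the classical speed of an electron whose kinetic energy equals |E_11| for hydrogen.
1.9888e+05 m/s (or 0.066% of c)

The binding energy at n = 11 for hydrogen is:
E_11 = -13.6057/11² = -0.11244380 eV
|E_11| = 0.11244380 eV

Convert to Joules:
KE = 0.11244380 eV × (1.602177 × 10⁻¹⁹ J/eV) = 1.801549e-20 J

Using KE = ½mv²:
v = √(2·KE/m_e)
v = √(2 × 1.801549e-20 J / 9.10938 × 10⁻³¹ kg)
v = 1.9888e+05 m/s

This is approximately 0.066% the speed of light.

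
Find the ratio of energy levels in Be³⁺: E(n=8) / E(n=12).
2.250000

Using E_n = -13.6057 Z² / n² eV with Z = 4:

E_8 = -13.6057 × 4² / 8² = -217.6912 / 64 = -3.401425000000 eV
E_12 = -13.6057 × 4² / 12² = -217.6912 / 144 = -1.511744444444 eV

The ratio is:
E_8/E_12 = (-3.401425000000) / (-1.511744444444)
E_8/E_12 = (-217.6912/64) / (-217.6912/144)
E_8/E_12 = 144/64
E_8/E_12 = 2.250000
(Note: the Z² factors cancel in the ratio.)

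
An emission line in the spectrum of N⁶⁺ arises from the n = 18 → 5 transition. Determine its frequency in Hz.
5.951e+15 Hz

First, find the transition energy:
E_18 = -13.6057 × 7² / 18² = -2.0576522 eV
E_5 = -13.6057 × 7² / 5² = -26.6671720 eV
|ΔE| = |E_5 - E_18| = 24.6095198 eV

Convert to Joules: E = 24.6095198 eV × (1.602177 × 10⁻¹⁹ J/eV) = 3.94288e-18 J

Using E = hf:
f = E/h = 3.94288e-18 J / (6.62607 × 10⁻³⁴ J·s)
f = 5.951e+15 Hz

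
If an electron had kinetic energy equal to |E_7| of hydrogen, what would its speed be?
3.12528e+05 m/s (or 0.10% of c)

The binding energy at n = 7 for hydrogen is:
E_7 = -13.6057/7² = -0.277667347 eV
|E_7| = 0.277667347 eV

Convert to Joules:
KE = 0.277667347 eV × (1.602177 × 10⁻¹⁹ J/eV) = 4.4487224e-20 J

Using KE = ½mv²:
v = √(2·KE/m_e)
v = √(2 × 4.4487224e-20 J / 9.10938 × 10⁻³¹ kg)
v = 3.12528e+05 m/s

This is approximately 0.10% the speed of light.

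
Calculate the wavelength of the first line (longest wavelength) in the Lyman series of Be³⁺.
7.5939 nm

The longest wavelength corresponds to the smallest energy transition in the series.
The Lyman series has all transitions ending at n_f = 1.

For Be³⁺ (Z = 4), the first line (α-line) is the jump from n = 2 to n = 1:
E_2 = -13.6057 × 4² / 2² = -54.422800 eV
E_1 = -13.6057 × 4² / 1² = -217.691200 eV
ΔE = E_2 - E_1 = 163.268400 eV

λ = hc/E = 1239.84 eV·nm / 163.268400 eV
λ = 7.5939 nm

This is the α-line of the Lyman series in Be³⁺.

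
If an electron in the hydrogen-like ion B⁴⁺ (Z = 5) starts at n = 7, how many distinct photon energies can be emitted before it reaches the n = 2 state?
15

The electron can occupy levels n = 2, 3, ..., 7 during de-excitation — that is m = 7 - 2 + 1 = 6 distinct levels.

The number of distinct spectral lines equals the number of ways to choose 2 of these m levels (each pair gives one possible emission transition):

Number of lines = m(m-1)/2 = 6×5/2 = 15

These correspond to all possible transitions between the 6 levels:
7 → 6, 7 → 5, 7 → 4, 7 → 3, 7 → 2, 6 → 5, 6 → 4, 6 → 3...

Each transition produces a photon with a unique energy (and thus wavelength). This count does not depend on Z.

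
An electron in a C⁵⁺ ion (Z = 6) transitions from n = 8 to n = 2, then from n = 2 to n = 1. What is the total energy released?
482.1520 eV

The energy levels of C⁵⁺ are E_n = -13.6057 × 6² / n² eV.

First transition (8 → 2):
ΔE₁ = |E_2 - E_8|
ΔE₁ = |-122.4513000000 - (-7.6532062500)| = 114.7980938 eV

Second transition (2 → 1):
ΔE₂ = |E_1 - E_2|
ΔE₂ = |-489.8052000000 - (-122.4513000000)| = 367.3539000 eV

Total energy released:
E_total = ΔE₁ + ΔE₂ = 114.7980938 + 367.3539000 = 482.1520 eV

Note: This equals the direct transition 8 → 1: 482.1520 eV ✓
Energy is conserved regardless of the path taken.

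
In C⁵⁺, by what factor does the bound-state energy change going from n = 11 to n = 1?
121.000

Using E_n = -13.6057 Z² / n² eV with Z = 6:

E_1 = -13.6057 × 6² / 1² = -489.8052 / 1 = -489.805200000 eV
E_11 = -13.6057 × 6² / 11² = -489.8052 / 121 = -4.047976860 eV

The ratio is:
E_1/E_11 = (-489.805200000) / (-4.047976860)
E_1/E_11 = (-489.8052/1) / (-489.8052/121)
E_1/E_11 = 121/1
E_1/E_11 = 121.000
(Note: the Z² factors cancel in the ratio.)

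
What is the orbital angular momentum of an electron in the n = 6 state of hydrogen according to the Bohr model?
6.3274e-34 J·s (or 6ℏ)

In the Bohr model, angular momentum is quantized:
L = nℏ

where ℏ = h/(2π) = 1.054572e-34 J·s

For n = 6:
L = 6 × 1.054572e-34 J·s
L = 6.3274e-34 J·s

This can also be written as L = 6ℏ.
The angular momentum is an integer multiple of the reduced Planck constant.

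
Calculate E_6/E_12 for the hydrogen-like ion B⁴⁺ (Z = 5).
4.00

Using E_n = -13.6057 Z² / n² eV with Z = 5:

E_6 = -13.6057 × 5² / 6² = -340.1425 / 36 = -9.44840278 eV
E_12 = -13.6057 × 5² / 12² = -340.1425 / 144 = -2.36210069 eV

The ratio is:
E_6/E_12 = (-9.44840278) / (-2.36210069)
E_6/E_12 = (-340.1425/36) / (-340.1425/144)
E_6/E_12 = 144/36
E_6/E_12 = 4.00
(Note: the Z² factors cancel in the ratio.)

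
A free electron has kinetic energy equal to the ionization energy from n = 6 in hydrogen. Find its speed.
3.646e+05 m/s (or 0.1216% of c)

The binding energy at n = 6 for hydrogen is:
E_6 = -13.6057/6² = -0.3779361 eV
|E_6| = 0.3779361 eV

Convert to Joules:
KE = 0.3779361 eV × (1.602177 × 10⁻¹⁹ J/eV) = 6.05521e-20 J

Using KE = ½mv²:
v = √(2·KE/m_e)
v = √(2 × 6.05521e-20 J / 9.10938 × 10⁻³¹ kg)
v = 3.646e+05 m/s

This is approximately 0.1216% the speed of light.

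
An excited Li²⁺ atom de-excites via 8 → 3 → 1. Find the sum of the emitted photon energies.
120.54 eV

The energy levels of Li²⁺ are E_n = -13.6057 × 3² / n² eV.

First transition (8 → 3):
ΔE₁ = |E_3 - E_8|
ΔE₁ = |-13.60570000 - (-1.91330156)| = 11.69240 eV

Second transition (3 → 1):
ΔE₂ = |E_1 - E_3|
ΔE₂ = |-122.45130000 - (-13.60570000)| = 108.84560 eV

Total energy released:
E_total = ΔE₁ + ΔE₂ = 11.69240 + 108.84560 = 120.54 eV

Note: This equals the direct transition 8 → 1: 120.54 eV ✓
Energy is conserved regardless of the path taken.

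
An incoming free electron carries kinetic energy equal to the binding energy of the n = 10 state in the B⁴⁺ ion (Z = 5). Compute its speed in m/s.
1.09e+06 m/s (or 0.36487% of c)

The binding energy at n = 10 for B⁴⁺ is:
E_10 = -13.6057 × 5²/10² = -3.4014250 eV
|E_10| = 3.4014250 eV

Convert to Joules:
KE = 3.4014250 eV × (1.602177 × 10⁻¹⁹ J/eV) = 5.4497e-19 J

Using KE = ½mv²:
v = √(2·KE/m_e)
v = √(2 × 5.4497e-19 J / 9.10938 × 10⁻³¹ kg)
v = 1.09e+06 m/s

This is approximately 0.36487% the speed of light.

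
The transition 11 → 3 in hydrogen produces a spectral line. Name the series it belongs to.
Paschen series

The spectral series in hydrogen are named based on the final (lower) energy level:
- Lyman series: n_final = 1 (ultraviolet)
- Balmer series: n_final = 2 (visible/near-UV)
- Paschen series: n_final = 3 (infrared)
- Brackett series: n_final = 4 (infrared)
- Pfund series: n_final = 5 (far infrared)

Since this transition ends at n = 3, it belongs to the Paschen series.

For reference, this 11 → 3 line has photon energy
ΔE = 13.6057 eV × (1/3² - 1/11²) = 1.399301 eV,
corresponding to wavelength λ = hc/ΔE = 1239.84 eV·nm / 1.399301 eV = 886.04 nm in the infrared region.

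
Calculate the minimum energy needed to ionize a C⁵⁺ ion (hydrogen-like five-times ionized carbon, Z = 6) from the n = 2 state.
122.45 eV

The ionization energy is the energy needed to remove the electron completely (n → ∞).

For a hydrogen-like ion with Z = 6, E_n = -13.6057 Z² / n² eV.

At n = 2: E_2 = -13.6057 × 6² / 2² = -122.45130 eV
At n = ∞: E_∞ = 0 eV

Ionization energy = E_∞ - E_2 = 0 - (-122.45130) = 122.45130 eV
Ionization energy ≈ 122.45 eV

This is also called the binding energy of the electron in state n = 2.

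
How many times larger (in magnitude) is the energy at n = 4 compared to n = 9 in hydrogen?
5.0625

Using E_n = -13.6057 Z² / n² eV with Z = 1:

E_4 = -13.6057 / 4² = -13.6057 / 16 = -0.85035625 eV
E_9 = -13.6057 / 9² = -13.6057 / 81 = -0.16797160 eV

The ratio is:
E_4/E_9 = (-0.85035625) / (-0.16797160)
E_4/E_9 = (-13.6057/16) / (-13.6057/81)
E_4/E_9 = 81/16
E_4/E_9 = 5.0625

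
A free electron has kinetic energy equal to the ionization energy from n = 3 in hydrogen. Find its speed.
7.2923e+05 m/s (or 0.24325% of c)

The binding energy at n = 3 for hydrogen is:
E_3 = -13.6057/3² = -1.5117444 eV
|E_3| = 1.5117444 eV

Convert to Joules:
KE = 1.5117444 eV × (1.602177 × 10⁻¹⁹ J/eV) = 2.422082e-19 J

Using KE = ½mv²:
v = √(2·KE/m_e)
v = √(2 × 2.422082e-19 J / 9.10938 × 10⁻³¹ kg)
v = 7.2923e+05 m/s

This is approximately 0.24325% the speed of light.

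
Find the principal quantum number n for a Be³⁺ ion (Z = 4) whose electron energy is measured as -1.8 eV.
n = 11

The exact energy levels follow E_n = -13.6057 Z² / n² eV with Z = 4.

The measured value (-1.8 eV) is reported to only 2 significant figures, so we must test candidate n values and see which one matches to that precision.

Candidate energies:
  n = 9:  E = -13.6057 × 4² / 9² = -2.68755 eV
  n = 10:  E = -13.6057 × 4² / 10² = -2.17691 eV
  n = 11:  E = -13.6057 × 4² / 11² = -1.79910 eV  ← matches
  n = 12:  E = -13.6057 × 4² / 12² = -1.51174 eV
  n = 13:  E = -13.6057 × 4² / 13² = -1.28811 eV

Checking against the measurement of -1.8 eV (2 sig figs), only n = 11 agrees:
E_11 = -1.79910 eV, which rounds to -1.8 eV ✓

Therefore n = 11.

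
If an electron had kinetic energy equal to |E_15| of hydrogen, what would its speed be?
1.458e+05 m/s (or 0.05% of c)

The binding energy at n = 15 for hydrogen is:
E_15 = -13.6057/15² = -0.06046978 eV
|E_15| = 0.06046978 eV

Convert to Joules:
KE = 0.06046978 eV × (1.602177 × 10⁻¹⁹ J/eV) = 9.68833e-21 J

Using KE = ½mv²:
v = √(2·KE/m_e)
v = √(2 × 9.68833e-21 J / 9.10938 × 10⁻³¹ kg)
v = 1.458e+05 m/s

This is approximately 0.05% the speed of light.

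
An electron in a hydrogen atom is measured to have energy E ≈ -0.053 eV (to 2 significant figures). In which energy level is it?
n = 16

The exact energy levels follow E_n = -13.6057 eV / n².

The measured value (-0.053 eV) is reported to only 2 significant figures, so we must test candidate n values and see which one matches to that precision.

Candidate energies:
  n = 14:  E = -13.6057/14² = -0.069417 eV
  n = 15:  E = -13.6057/15² = -0.060470 eV
  n = 16:  E = -13.6057/16² = -0.053147 eV  ← matches
  n = 17:  E = -13.6057/17² = -0.047079 eV
  n = 18:  E = -13.6057/18² = -0.041993 eV

Checking against the measurement of -0.053 eV (2 sig figs), only n = 16 agrees:
E_16 = -0.053147 eV, which rounds to -0.053 eV ✓

Therefore n = 16.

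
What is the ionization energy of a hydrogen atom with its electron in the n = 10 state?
0.13606 eV

The ionization energy is the energy needed to remove the electron completely (n → ∞).

For hydrogen, E_n = -13.6057 eV / n².

At n = 10: E_10 = -13.6057 / 10² = -0.13605700 eV
At n = ∞: E_∞ = 0 eV

Ionization energy = E_∞ - E_10 = 0 - (-0.13605700) = 0.13605700 eV
Ionization energy ≈ 0.13606 eV

This is also called the binding energy of the electron in state n = 10.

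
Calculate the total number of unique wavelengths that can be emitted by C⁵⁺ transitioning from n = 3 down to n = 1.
3

The electron can occupy levels n = 1, 2, ..., 3 during de-excitation — that is m = 3 - 1 + 1 = 3 distinct levels.

The number of distinct spectral lines equals the number of ways to choose 2 of these m levels (each pair gives one possible emission transition):

Number of lines = m(m-1)/2 = 3×2/2 = 3

These correspond to all possible transitions between the 3 levels:
3 → 2, 3 → 1, 2 → 1

Each transition produces a photon with a unique energy (and thus wavelength). This count does not depend on Z.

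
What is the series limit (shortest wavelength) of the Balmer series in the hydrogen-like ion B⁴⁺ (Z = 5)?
14.580242 nm

The series limit corresponds to the transition from n = ∞ to n = 2.
This is the highest energy (shortest wavelength) transition in the Balmer series.

E_∞ = 0 eV
E_2 = -13.6057 × 5² / 2² = -85.03562500 eV

Energy at series limit:
ΔE = E_∞ - E_2 = 0 - (-85.03562500) = 85.03562500 eV
λ = hc/E = 1239.84 eV·nm / 85.03562500 eV = 14.580242 nm

This energy equals the ionization energy from the n = 2 state of B⁴⁺.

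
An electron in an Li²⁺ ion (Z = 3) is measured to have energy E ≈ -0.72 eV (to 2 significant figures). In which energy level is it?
n = 13

The exact energy levels follow E_n = -13.6057 Z² / n² eV with Z = 3.

The measured value (-0.72 eV) is reported to only 2 significant figures, so we must test candidate n values and see which one matches to that precision.

Candidate energies:
  n = 11:  E = -13.6057 × 3² / 11² = -1.01199 eV
  n = 12:  E = -13.6057 × 3² / 12² = -0.85036 eV
  n = 13:  E = -13.6057 × 3² / 13² = -0.72456 eV  ← matches
  n = 14:  E = -13.6057 × 3² / 14² = -0.62475 eV
  n = 15:  E = -13.6057 × 3² / 15² = -0.54423 eV

Checking against the measurement of -0.72 eV (2 sig figs), only n = 13 agrees:
E_13 = -0.72456 eV, which rounds to -0.72 eV ✓

Therefore n = 13.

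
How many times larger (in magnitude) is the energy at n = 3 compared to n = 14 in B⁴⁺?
21.77778

Using E_n = -13.6057 Z² / n² eV with Z = 5:

E_3 = -13.6057 × 5² / 3² = -340.1425 / 9 = -37.79361111111 eV
E_14 = -13.6057 × 5² / 14² = -340.1425 / 196 = -1.73542091837 eV

The ratio is:
E_3/E_14 = (-37.79361111111) / (-1.73542091837)
E_3/E_14 = (-340.1425/9) / (-340.1425/196)
E_3/E_14 = 196/9
E_3/E_14 = 21.77778
(Note: the Z² factors cancel in the ratio.)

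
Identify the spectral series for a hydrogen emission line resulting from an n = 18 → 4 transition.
Brackett series

The spectral series in hydrogen are named based on the final (lower) energy level:
- Lyman series: n_final = 1 (ultraviolet)
- Balmer series: n_final = 2 (visible/near-UV)
- Paschen series: n_final = 3 (infrared)
- Brackett series: n_final = 4 (infrared)
- Pfund series: n_final = 5 (far infrared)

Since this transition ends at n = 4, it belongs to the Brackett series.

For reference, this 18 → 4 line has photon energy
ΔE = 13.6057 eV × (1/4² - 1/18²) = 0.80836334877 eV,
corresponding to wavelength λ = hc/ΔE = 1239.84 eV·nm / 0.80836334877 eV = 1533.76573 nm in the infrared region.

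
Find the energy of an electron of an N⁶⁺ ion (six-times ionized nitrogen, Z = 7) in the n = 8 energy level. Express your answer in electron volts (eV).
-10.4169 eV

The energy levels of a hydrogen-like atom are given by:
E_n = -13.6057 Z² / n² eV  (with Z = 7 for N⁶⁺)

For n = 8:
E_8 = -13.6057 × 7² / 8²
E_8 = -13.6057 × 49 / 64
E_8 = -10.4169 eV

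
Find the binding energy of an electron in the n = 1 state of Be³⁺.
217.691200 eV

The ionization energy is the energy needed to remove the electron completely (n → ∞).

For a hydrogen-like ion with Z = 4, E_n = -13.6057 Z² / n² eV.

At n = 1: E_1 = -13.6057 × 4² / 1² = -217.691200000 eV
At n = ∞: E_∞ = 0 eV

Ionization energy = E_∞ - E_1 = 0 - (-217.691200000) = 217.691200000 eV
Ionization energy ≈ 217.691200 eV

This is also called the binding energy of the electron in state n = 1.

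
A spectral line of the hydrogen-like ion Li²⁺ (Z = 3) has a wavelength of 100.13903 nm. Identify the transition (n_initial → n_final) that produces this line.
n = 10 → n = 3

First, find the photon energy from the wavelength (hc = 1239.84 eV·nm):
E = hc/λ = 1239.84 eV·nm / 100.13903 nm = 12.381186 eV

The energy levels of Li²⁺ satisfy E_n = -13.6057 × 3² / n² eV, so an emission n_i → n_f releases
ΔE = 13.6057 × 3² × (1/n_f² − 1/n_i²) eV.

Setting ΔE equal to the photon energy:
1/n_f² − 1/n_i² = 12.381186 / (13.6057 × 3²) = 0.10111110

Since 1/n_i² must be positive, we need 1/n_f² > 0.10111110, i.e. n_f ≤ 3. For each allowed n_f, solve n_i = (1/n_f² − 0.10111110)^(−1/2) and check whether it is a whole number:
  n_f = 1: 1/n_i² = 1.00000000 − 0.10111110 = 0.89888890 → n_i = 1.055  (not an integer) ✗
  n_f = 2: 1/n_i² = 0.25000000 − 0.10111110 = 0.14888890 → n_i = 2.592  (not an integer) ✗
  n_f = 3: 1/n_i² = 0.11111111 − 0.10111110 = 0.01000001 → n_i = 10.000  → integer, n_i = 10 ✓

Only n_f = 3 gives an integer upper level, n_i = 10.

The transition is from n = 10 to n = 3 (emission).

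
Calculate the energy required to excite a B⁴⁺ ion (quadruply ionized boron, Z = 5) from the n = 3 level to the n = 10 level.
34.392 eV

The energy levels of a hydrogen-like atom are E_n = -13.6057 Z² eV / n².

Energy at n = 3: E_3 = -13.6057 × 5² / 3² = -37.793611 eV
Energy at n = 10: E_10 = -13.6057 × 5² / 10² = -3.401425 eV

The excitation energy is the difference:
ΔE = E_10 - E_3
ΔE = -3.401425 - (-37.793611)
ΔE = 34.392 eV

Since this is positive, energy must be absorbed (photon absorption).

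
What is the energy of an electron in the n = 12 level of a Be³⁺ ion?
-1.511744 eV

For hydrogen-like ions, the energy levels scale with Z²:
E_n = -13.6057 Z² / n² eV

For Be³⁺ (Z = 4) at n = 12:
E_12 = -13.6057 × 4² / 12²
E_12 = -13.6057 × 16 / 144
E_12 = -217.6912 / 144
E_12 = -1.511744 eV

The energy is 16 times more negative than hydrogen at the same n due to the stronger nuclear charge.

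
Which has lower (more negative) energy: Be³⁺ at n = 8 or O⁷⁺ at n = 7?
O⁷⁺ at n = 7 (E = -17.77071 eV)

Using E_n = -13.6057 Z² / n² eV:

Be³⁺ (Z = 4) at n = 8:
E = -13.6057 × 4² / 8² = -13.6057 × 16 / 64 = -3.40142500 eV

O⁷⁺ (Z = 8) at n = 7:
E = -13.6057 × 8² / 7² = -13.6057 × 64 / 49 = -17.77071020 eV

Since -17.77071020 eV < -3.40142500 eV,
O⁷⁺ at n = 7 is more tightly bound (requires more energy to ionize).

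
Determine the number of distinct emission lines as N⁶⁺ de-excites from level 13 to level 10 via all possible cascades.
6

The electron can occupy levels n = 10, 11, ..., 13 during de-excitation — that is m = 13 - 10 + 1 = 4 distinct levels.

The number of distinct spectral lines equals the number of ways to choose 2 of these m levels (each pair gives one possible emission transition):

Number of lines = m(m-1)/2 = 4×3/2 = 6

These correspond to all possible transitions between the 4 levels:
13 → 12, 13 → 11, 13 → 10, 12 → 11, 12 → 10, 11 → 10

Each transition produces a photon with a unique energy (and thus wavelength). This count does not depend on Z.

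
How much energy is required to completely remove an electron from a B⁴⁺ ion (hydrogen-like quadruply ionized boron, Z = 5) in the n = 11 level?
2.811095 eV

The ionization energy is the energy needed to remove the electron completely (n → ∞).

For a hydrogen-like ion with Z = 5, E_n = -13.6057 Z² / n² eV.

At n = 11: E_11 = -13.6057 × 5² / 11² = -2.811095041 eV
At n = ∞: E_∞ = 0 eV

Ionization energy = E_∞ - E_11 = 0 - (-2.811095041) = 2.811095041 eV
Ionization energy ≈ 2.811095 eV

This is also called the binding energy of the electron in state n = 11.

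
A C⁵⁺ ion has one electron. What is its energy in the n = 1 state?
-489.8052 eV

For hydrogen-like ions, the energy levels scale with Z²:
E_n = -13.6057 Z² / n² eV

For C⁵⁺ (Z = 6) at n = 1:
E_1 = -13.6057 × 6² / 1²
E_1 = -13.6057 × 36 / 1
E_1 = -489.8052 / 1
E_1 = -489.8052 eV

The energy is 36 times more negative than hydrogen at the same n due to the stronger nuclear charge.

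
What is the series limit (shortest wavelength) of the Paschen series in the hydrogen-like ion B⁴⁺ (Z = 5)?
32.81 nm

The series limit corresponds to the transition from n = ∞ to n = 3.
This is the highest energy (shortest wavelength) transition in the Paschen series.

E_∞ = 0 eV
E_3 = -13.6057 × 5² / 3² = -37.7936 eV

Energy at series limit:
ΔE = E_∞ - E_3 = 0 - (-37.7936) = 37.7936 eV
λ = hc/E = 1239.84 eV·nm / 37.7936 eV = 32.81 nm

This energy equals the ionization energy from the n = 3 state of B⁴⁺.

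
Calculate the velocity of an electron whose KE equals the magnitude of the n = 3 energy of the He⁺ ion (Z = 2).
1.45846e+06 m/s (or 0.49% of c)

The binding energy at n = 3 for He⁺ is:
E_3 = -13.6057 × 2²/3² = -6.04697778 eV
|E_3| = 6.04697778 eV

Convert to Joules:
KE = 6.04697778 eV × (1.602177 × 10⁻¹⁹ J/eV) = 9.6883287e-19 J

Using KE = ½mv²:
v = √(2·KE/m_e)
v = √(2 × 9.6883287e-19 J / 9.10938 × 10⁻³¹ kg)
v = 1.45846e+06 m/s

This is approximately 0.49% the speed of light.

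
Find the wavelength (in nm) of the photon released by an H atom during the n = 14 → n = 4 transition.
1587.6264 nm

First, find the transition energy using E_n = -13.6057 / n² eV:
E_14 = -13.6057 / 14² = -0.0694168367 eV
E_4 = -13.6057 / 4² = -0.8503562500 eV

Photon energy: |ΔE| = |E_4 - E_14| = 0.7809394133 eV

Convert to wavelength using E = hc/λ with hc = 1239.84 eV·nm:
λ = hc/E = 1239.84 eV·nm / 0.7809394133 eV
λ = 1587.6264 nm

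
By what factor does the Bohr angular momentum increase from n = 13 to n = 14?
1.08

In the Bohr model, L_n = nℏ, so the ratio is purely the ratio of quantum numbers:

L_14/L_13 = 14ℏ / 13ℏ = 14/13 = 1.08

The angular momentum scales linearly with n.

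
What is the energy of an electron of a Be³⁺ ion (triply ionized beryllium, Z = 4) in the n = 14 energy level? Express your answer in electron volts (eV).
-1.110669 eV

The energy levels of a hydrogen-like atom are given by:
E_n = -13.6057 Z² / n² eV  (with Z = 4 for Be³⁺)

For n = 14:
E_14 = -13.6057 × 4² / 14²
E_14 = -13.6057 × 16 / 196
E_14 = -1.110669 eV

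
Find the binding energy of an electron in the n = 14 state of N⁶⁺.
3.40 eV

The ionization energy is the energy needed to remove the electron completely (n → ∞).

For a hydrogen-like ion with Z = 7, E_n = -13.6057 Z² / n² eV.

At n = 14: E_14 = -13.6057 × 7² / 14² = -3.40143 eV
At n = ∞: E_∞ = 0 eV

Ionization energy = E_∞ - E_14 = 0 - (-3.40143) = 3.40143 eV
Ionization energy ≈ 3.40 eV

This is also called the binding energy of the electron in state n = 14.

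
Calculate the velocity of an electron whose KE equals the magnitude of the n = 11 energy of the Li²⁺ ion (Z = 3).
5.96643e+05 m/s (or 0.199% of c)

The binding energy at n = 11 for Li²⁺ is:
E_11 = -13.6057 × 3²/11² = -1.01199421 eV
|E_11| = 1.01199421 eV

Convert to Joules:
KE = 1.01199421 eV × (1.602177 × 10⁻¹⁹ J/eV) = 1.6213938e-19 J

Using KE = ½mv²:
v = √(2·KE/m_e)
v = √(2 × 1.6213938e-19 J / 9.10938 × 10⁻³¹ kg)
v = 5.96643e+05 m/s

This is approximately 0.199% the speed of light.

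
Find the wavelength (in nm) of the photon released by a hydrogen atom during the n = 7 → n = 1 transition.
93.0250 nm

First, find the transition energy using E_n = -13.6057 / n² eV:
E_7 = -13.6057 / 7² = -0.277667 eV
E_1 = -13.6057 / 1² = -13.605700 eV

Photon energy: |ΔE| = |E_1 - E_7| = 13.328033 eV

Convert to wavelength using E = hc/λ with hc = 1239.84 eV·nm:
λ = hc/E = 1239.84 eV·nm / 13.328033 eV
λ = 93.0250 nm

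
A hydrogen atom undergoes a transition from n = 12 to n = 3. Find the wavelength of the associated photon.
874.81453 nm

First, find the transition energy using E_n = -13.6057 / n² eV:
E_12 = -13.6057 / 12² = -0.094484028 eV
E_3 = -13.6057 / 3² = -1.511744444 eV

Photon energy: |ΔE| = |E_3 - E_12| = 1.417260416 eV

Convert to wavelength using E = hc/λ with hc = 1239.84 eV·nm:
λ = hc/E = 1239.84 eV·nm / 1.417260416 eV
λ = 874.81453 nm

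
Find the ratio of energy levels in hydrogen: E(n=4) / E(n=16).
16.000000

Using E_n = -13.6057 Z² / n² eV with Z = 1:

E_4 = -13.6057 / 4² = -13.6057 / 16 = -0.850356250000 eV
E_16 = -13.6057 / 16² = -13.6057 / 256 = -0.053147265625 eV

The ratio is:
E_4/E_16 = (-0.850356250000) / (-0.053147265625)
E_4/E_16 = (-13.6057/16) / (-13.6057/256)
E_4/E_16 = 256/16
E_4/E_16 = 16.000000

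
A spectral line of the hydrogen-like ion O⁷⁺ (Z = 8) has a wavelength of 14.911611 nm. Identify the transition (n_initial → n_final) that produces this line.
n = 8 → n = 3

First, find the photon energy from the wavelength (hc = 1239.84 eV·nm):
E = hc/λ = 1239.84 eV·nm / 14.911611 nm = 83.145946 eV

The energy levels of O⁷⁺ satisfy E_n = -13.6057 × 8² / n² eV, so an emission n_i → n_f releases
ΔE = 13.6057 × 8² × (1/n_f² − 1/n_i²) eV.

Setting ΔE equal to the photon energy:
1/n_f² − 1/n_i² = 83.145946 / (13.6057 × 8²) = 0.095486113

Since 1/n_i² must be positive, we need 1/n_f² > 0.095486113, i.e. n_f ≤ 3. For each allowed n_f, solve n_i = (1/n_f² − 0.095486113)^(−1/2) and check whether it is a whole number:
  n_f = 1: 1/n_i² = 1.000000000 − 0.095486113 = 0.904513887 → n_i = 1.051  (not an integer) ✗
  n_f = 2: 1/n_i² = 0.250000000 − 0.095486113 = 0.154513887 → n_i = 2.544  (not an integer) ✗
  n_f = 3: 1/n_i² = 0.111111111 − 0.095486113 = 0.015624998 → n_i = 8.000  → integer, n_i = 8 ✓

Only n_f = 3 gives an integer upper level, n_i = 8.

The transition is from n = 8 to n = 3 (emission).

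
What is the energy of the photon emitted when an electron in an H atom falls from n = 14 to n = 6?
0.309 eV

The energy levels are E_n = -13.6057 eV / n².

Energy at n = 14: E_14 = -13.6057 / 14² = -0.069417 eV
Energy at n = 6: E_6 = -13.6057 / 6² = -0.377936 eV

For emission (electron falling to lower state), the photon energy is:
E_photon = E_14 - E_6 = |-0.069417 - (-0.377936)|
E_photon = 0.309 eV

This energy is carried away by the emitted photon.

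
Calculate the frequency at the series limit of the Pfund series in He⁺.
5.264e+14 Hz

The series limit corresponds to the transition from n = ∞ to n = 5.
This is the highest energy (shortest wavelength) transition in the Pfund series.

E_∞ = 0 eV
E_5 = -13.6057 × 2² / 5² = -2.17691200 eV

Energy at series limit:
ΔE = E_∞ - E_5 = 0 - (-2.17691200) = 2.17691200 eV
E = 2.17691200 eV × (1.602177 × 10⁻¹⁹ J/eV) = 3.48780e-19 J
f = E/h = 3.48780e-19 J / (6.62607 × 10⁻³⁴ J·s) = 5.264e+14 Hz

This energy equals the ionization energy from the n = 5 state of He⁺.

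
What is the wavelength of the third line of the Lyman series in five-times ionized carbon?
2.70 nm

The lines of a series are numbered from the longest wavelength (smallest ΔE) outward; the third line is the transition from n = n_f + 3 to n_f.
The Lyman series has all transitions ending at n_f = 1.

For C⁵⁺ (Z = 6), the third line (γ-line) is the jump from n = 4 to n = 1:
E_4 = -13.6057 × 6² / 4² = -30.6128 eV
E_1 = -13.6057 × 6² / 1² = -489.8052 eV
ΔE = E_4 - E_1 = 459.1924 eV

λ = hc/E = 1239.84 eV·nm / 459.1924 eV
λ = 2.70 nm

This is the γ-line of the Lyman series in C⁵⁺.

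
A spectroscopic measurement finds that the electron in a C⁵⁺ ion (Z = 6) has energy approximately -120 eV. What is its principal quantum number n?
n = 2

The exact energy levels follow E_n = -13.6057 Z² / n² eV with Z = 6.

The measured value (-120 eV) is reported to only 2 significant figures, so we must test candidate n values and see which one matches to that precision.

Candidate energies:
  n = 1:  E = -13.6057 × 6² / 1² = -489.80520 eV
  n = 2:  E = -13.6057 × 6² / 2² = -122.45130 eV  ← matches
  n = 3:  E = -13.6057 × 6² / 3² = -54.42280 eV
  n = 4:  E = -13.6057 × 6² / 4² = -30.61283 eV

Checking against the measurement of -120 eV (2 sig figs), only n = 2 agrees:
E_2 = -122.45130 eV, which rounds to -120 eV ✓

Therefore n = 2.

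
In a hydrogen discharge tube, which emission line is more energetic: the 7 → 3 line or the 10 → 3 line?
10 → 3

Calculate the energy for each transition:

Transition 7 → 3:
ΔE₁ = |E_3 - E_7| = |-13.6057/3² - (-13.6057/7²)|
ΔE₁ = |-1.51174444 - (-0.27766735)| = 1.23408 eV

Transition 10 → 3:
ΔE₂ = |E_3 - E_10| = |-13.6057/3² - (-13.6057/10²)|
ΔE₂ = |-1.51174444 - (-0.13605700)| = 1.37569 eV

Since 1.37569 eV > 1.23408 eV, the transition 10 → 3 emits the more energetic photon.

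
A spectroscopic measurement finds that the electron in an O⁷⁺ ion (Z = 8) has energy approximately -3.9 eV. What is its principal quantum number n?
n = 15

The exact energy levels follow E_n = -13.6057 Z² / n² eV with Z = 8.

The measured value (-3.9 eV) is reported to only 2 significant figures, so we must test candidate n values and see which one matches to that precision.

Candidate energies:
  n = 13:  E = -13.6057 × 8² / 13² = -5.15245 eV
  n = 14:  E = -13.6057 × 8² / 14² = -4.44268 eV
  n = 15:  E = -13.6057 × 8² / 15² = -3.87007 eV  ← matches
  n = 16:  E = -13.6057 × 8² / 16² = -3.40143 eV
  n = 17:  E = -13.6057 × 8² / 17² = -3.01303 eV

Checking against the measurement of -3.9 eV (2 sig figs), only n = 15 agrees:
E_15 = -3.87007 eV, which rounds to -3.9 eV ✓

Therefore n = 15.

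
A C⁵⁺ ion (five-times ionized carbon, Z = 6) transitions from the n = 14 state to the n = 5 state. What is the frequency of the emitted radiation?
4.13312e+15 Hz

First, find the transition energy:
E_14 = -13.6057 × 6² / 14² = -2.4990061 eV
E_5 = -13.6057 × 6² / 5² = -19.5922080 eV
|ΔE| = |E_5 - E_14| = 17.0932019 eV

Convert to Joules: E = 17.0932019 eV × (1.602177 × 10⁻¹⁹ J/eV) = 2.7386335e-18 J

Using E = hf:
f = E/h = 2.7386335e-18 J / (6.62607 × 10⁻³⁴ J·s)
f = 4.13312e+15 Hz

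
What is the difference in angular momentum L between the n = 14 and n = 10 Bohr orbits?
4.21829e-34 J·s (or 4ℏ)

In the Bohr model, L_n = nℏ where ℏ = 1.0545718e-34 J·s.

L_14 = 14ℏ = 1.4764005e-33 J·s
L_10 = 10ℏ = 1.0545718e-33 J·s

ΔL = L_14 - L_10 = (14 - 10)ℏ = 4ℏ
ΔL = 4 × 1.0545718e-34 J·s = 4.21829e-34 J·s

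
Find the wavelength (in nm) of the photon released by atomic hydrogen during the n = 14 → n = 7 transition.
5953.599 nm

First, find the transition energy using E_n = -13.6057 / n² eV:
E_14 = -13.6057 / 14² = -0.069416837 eV
E_7 = -13.6057 / 7² = -0.277667347 eV

Photon energy: |ΔE| = |E_7 - E_14| = 0.208250510 eV

Convert to wavelength using E = hc/λ with hc = 1239.84 eV·nm:
λ = hc/E = 1239.84 eV·nm / 0.208250510 eV
λ = 5953.599 nm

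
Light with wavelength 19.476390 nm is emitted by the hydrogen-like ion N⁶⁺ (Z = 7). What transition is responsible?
n = 8 → n = 3

First, find the photon energy from the wavelength (hc = 1239.84 eV·nm):
E = hc/λ = 1239.84 eV·nm / 19.476390 nm = 63.658614 eV

The energy levels of N⁶⁺ satisfy E_n = -13.6057 × 7² / n² eV, so an emission n_i → n_f releases
ΔE = 13.6057 × 7² × (1/n_f² − 1/n_i²) eV.

Setting ΔE equal to the photon energy:
1/n_f² − 1/n_i² = 63.658614 / (13.6057 × 7²) = 0.095486112

Since 1/n_i² must be positive, we need 1/n_f² > 0.095486112, i.e. n_f ≤ 3. For each allowed n_f, solve n_i = (1/n_f² − 0.095486112)^(−1/2) and check whether it is a whole number:
  n_f = 1: 1/n_i² = 1.000000000 − 0.095486112 = 0.904513888 → n_i = 1.051  (not an integer) ✗
  n_f = 2: 1/n_i² = 0.250000000 − 0.095486112 = 0.154513888 → n_i = 2.544  (not an integer) ✗
  n_f = 3: 1/n_i² = 0.111111111 − 0.095486112 = 0.015624999 → n_i = 8.000  → integer, n_i = 8 ✓

Only n_f = 3 gives an integer upper level, n_i = 8.

The transition is from n = 8 to n = 3 (emission).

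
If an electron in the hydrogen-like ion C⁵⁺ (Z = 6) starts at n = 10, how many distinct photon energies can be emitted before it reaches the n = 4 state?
21

The electron can occupy levels n = 4, 5, ..., 10 during de-excitation — that is m = 10 - 4 + 1 = 7 distinct levels.

The number of distinct spectral lines equals the number of ways to choose 2 of these m levels (each pair gives one possible emission transition):

Number of lines = m(m-1)/2 = 7×6/2 = 21

These correspond to all possible transitions between the 7 levels:
10 → 9, 10 → 8, 10 → 7, 10 → 6, 10 → 5, 10 → 4, 9 → 8, 9 → 7...

Each transition produces a photon with a unique energy (and thus wavelength). This count does not depend on Z.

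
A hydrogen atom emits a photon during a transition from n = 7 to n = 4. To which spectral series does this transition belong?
Brackett series

The spectral series in hydrogen are named based on the final (lower) energy level:
- Lyman series: n_final = 1 (ultraviolet)
- Balmer series: n_final = 2 (visible/near-UV)
- Paschen series: n_final = 3 (infrared)
- Brackett series: n_final = 4 (infrared)
- Pfund series: n_final = 5 (far infrared)

Since this transition ends at n = 4, it belongs to the Brackett series.

For reference, this 7 → 4 line has photon energy
ΔE = 13.6057 eV × (1/4² - 1/7²) = 0.572688903 eV,
corresponding to wavelength λ = hc/ΔE = 1239.84 eV·nm / 0.572688903 eV = 2164.945 nm in the infrared region.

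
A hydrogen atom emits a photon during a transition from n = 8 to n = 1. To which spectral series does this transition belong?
Lyman series

The spectral series in hydrogen are named based on the final (lower) energy level:
- Lyman series: n_final = 1 (ultraviolet)
- Balmer series: n_final = 2 (visible/near-UV)
- Paschen series: n_final = 3 (infrared)
- Brackett series: n_final = 4 (infrared)
- Pfund series: n_final = 5 (far infrared)

Since this transition ends at n = 1, it belongs to the Lyman series.

For reference, this 8 → 1 line has photon energy
ΔE = 13.6057 eV × (1/1² - 1/8²) = 13.3931 eV,
corresponding to wavelength λ = hc/ΔE = 1239.84 eV·nm / 13.3931 eV = 92.57 nm in the ultraviolet region.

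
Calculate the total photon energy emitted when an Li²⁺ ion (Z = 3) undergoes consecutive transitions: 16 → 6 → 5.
4.41973 eV

The energy levels of Li²⁺ are E_n = -13.6057 × 3² / n² eV.

First transition (16 → 6):
ΔE₁ = |E_6 - E_16|
ΔE₁ = |-3.40142500000 - (-0.47832539063)| = 2.92309961 eV

Second transition (6 → 5):
ΔE₂ = |E_5 - E_6|
ΔE₂ = |-4.89805200000 - (-3.40142500000)| = 1.49662700 eV

Total energy released:
E_total = ΔE₁ + ΔE₂ = 2.92309961 + 1.49662700 = 4.41973 eV

Note: This equals the direct transition 16 → 5: 4.41973 eV ✓
Energy is conserved regardless of the path taken.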